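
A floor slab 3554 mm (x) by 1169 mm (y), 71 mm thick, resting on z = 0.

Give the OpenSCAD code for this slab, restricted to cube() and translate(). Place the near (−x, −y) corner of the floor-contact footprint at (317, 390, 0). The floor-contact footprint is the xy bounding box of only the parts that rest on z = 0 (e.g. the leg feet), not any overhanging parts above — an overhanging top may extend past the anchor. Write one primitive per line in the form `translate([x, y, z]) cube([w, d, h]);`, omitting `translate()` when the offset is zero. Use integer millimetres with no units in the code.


translate([317, 390, 0]) cube([3554, 1169, 71]);


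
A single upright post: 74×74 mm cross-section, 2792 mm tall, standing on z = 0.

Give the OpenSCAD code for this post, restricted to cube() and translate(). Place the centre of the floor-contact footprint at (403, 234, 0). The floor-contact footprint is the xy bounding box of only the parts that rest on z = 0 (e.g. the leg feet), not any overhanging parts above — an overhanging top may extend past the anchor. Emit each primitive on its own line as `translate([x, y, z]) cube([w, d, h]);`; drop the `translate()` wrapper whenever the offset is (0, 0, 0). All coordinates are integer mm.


translate([366, 197, 0]) cube([74, 74, 2792]);


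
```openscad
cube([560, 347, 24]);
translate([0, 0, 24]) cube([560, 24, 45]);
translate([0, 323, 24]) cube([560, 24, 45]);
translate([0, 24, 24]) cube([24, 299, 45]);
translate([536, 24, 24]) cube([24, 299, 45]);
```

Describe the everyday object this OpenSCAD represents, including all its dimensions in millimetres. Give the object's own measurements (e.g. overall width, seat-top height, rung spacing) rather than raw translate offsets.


An open-topped rectangular box: outside dimensions 560×347×69 mm, with a uniform wall and base thickness of 24 mm. The base is a full 560×347 slab on the floor; four walls sit on top of the base. The front and back walls (the −y and +y sides) span the full width; the two side walls fit between them.


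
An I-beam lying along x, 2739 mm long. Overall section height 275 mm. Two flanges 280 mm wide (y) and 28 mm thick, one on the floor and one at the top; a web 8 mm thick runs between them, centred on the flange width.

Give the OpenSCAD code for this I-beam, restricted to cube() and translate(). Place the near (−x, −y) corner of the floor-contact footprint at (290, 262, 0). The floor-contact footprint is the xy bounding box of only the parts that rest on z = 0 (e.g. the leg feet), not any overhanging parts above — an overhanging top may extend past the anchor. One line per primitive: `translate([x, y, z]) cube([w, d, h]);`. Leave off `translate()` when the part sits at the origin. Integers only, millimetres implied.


translate([290, 262, 0]) cube([2739, 280, 28]);
translate([290, 398, 28]) cube([2739, 8, 219]);
translate([290, 262, 247]) cube([2739, 280, 28]);


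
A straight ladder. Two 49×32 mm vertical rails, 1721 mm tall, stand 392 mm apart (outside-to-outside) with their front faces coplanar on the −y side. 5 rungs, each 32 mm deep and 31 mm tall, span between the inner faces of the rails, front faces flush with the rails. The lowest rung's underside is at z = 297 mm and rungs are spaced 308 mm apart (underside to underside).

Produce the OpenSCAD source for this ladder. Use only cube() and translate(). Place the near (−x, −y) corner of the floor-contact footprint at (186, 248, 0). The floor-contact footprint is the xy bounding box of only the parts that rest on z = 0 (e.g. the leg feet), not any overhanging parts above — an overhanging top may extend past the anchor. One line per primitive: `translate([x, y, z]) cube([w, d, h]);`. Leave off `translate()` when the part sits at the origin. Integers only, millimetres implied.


translate([186, 248, 0]) cube([49, 32, 1721]);
translate([529, 248, 0]) cube([49, 32, 1721]);
translate([235, 248, 297]) cube([294, 32, 31]);
translate([235, 248, 605]) cube([294, 32, 31]);
translate([235, 248, 913]) cube([294, 32, 31]);
translate([235, 248, 1221]) cube([294, 32, 31]);
translate([235, 248, 1529]) cube([294, 32, 31]);


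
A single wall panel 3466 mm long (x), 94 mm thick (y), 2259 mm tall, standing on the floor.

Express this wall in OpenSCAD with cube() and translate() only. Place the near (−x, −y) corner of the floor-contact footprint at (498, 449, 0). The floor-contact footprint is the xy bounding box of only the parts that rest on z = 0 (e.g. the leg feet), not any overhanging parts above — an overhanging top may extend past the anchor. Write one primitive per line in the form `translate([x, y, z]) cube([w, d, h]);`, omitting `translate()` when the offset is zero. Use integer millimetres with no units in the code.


translate([498, 449, 0]) cube([3466, 94, 2259]);


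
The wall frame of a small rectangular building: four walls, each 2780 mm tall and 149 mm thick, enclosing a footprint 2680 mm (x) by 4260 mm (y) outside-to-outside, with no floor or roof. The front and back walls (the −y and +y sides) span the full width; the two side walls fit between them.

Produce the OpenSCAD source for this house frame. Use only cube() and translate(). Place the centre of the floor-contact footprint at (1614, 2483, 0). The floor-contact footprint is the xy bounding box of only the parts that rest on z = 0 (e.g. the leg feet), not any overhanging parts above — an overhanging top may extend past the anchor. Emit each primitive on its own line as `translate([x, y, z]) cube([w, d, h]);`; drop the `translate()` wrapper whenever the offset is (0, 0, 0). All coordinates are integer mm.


translate([274, 353, 0]) cube([2680, 149, 2780]);
translate([274, 4464, 0]) cube([2680, 149, 2780]);
translate([274, 502, 0]) cube([149, 3962, 2780]);
translate([2805, 502, 0]) cube([149, 3962, 2780]);


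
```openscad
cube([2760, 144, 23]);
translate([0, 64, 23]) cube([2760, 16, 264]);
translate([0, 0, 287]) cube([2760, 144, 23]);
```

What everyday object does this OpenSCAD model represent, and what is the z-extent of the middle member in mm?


An I-beam. The web height is 264 mm.

Two wide flanges with a thin centred web — an I-beam. Overall 310 mm minus two 23 mm flanges gives a web of 310 − 2·23 = 264 mm.


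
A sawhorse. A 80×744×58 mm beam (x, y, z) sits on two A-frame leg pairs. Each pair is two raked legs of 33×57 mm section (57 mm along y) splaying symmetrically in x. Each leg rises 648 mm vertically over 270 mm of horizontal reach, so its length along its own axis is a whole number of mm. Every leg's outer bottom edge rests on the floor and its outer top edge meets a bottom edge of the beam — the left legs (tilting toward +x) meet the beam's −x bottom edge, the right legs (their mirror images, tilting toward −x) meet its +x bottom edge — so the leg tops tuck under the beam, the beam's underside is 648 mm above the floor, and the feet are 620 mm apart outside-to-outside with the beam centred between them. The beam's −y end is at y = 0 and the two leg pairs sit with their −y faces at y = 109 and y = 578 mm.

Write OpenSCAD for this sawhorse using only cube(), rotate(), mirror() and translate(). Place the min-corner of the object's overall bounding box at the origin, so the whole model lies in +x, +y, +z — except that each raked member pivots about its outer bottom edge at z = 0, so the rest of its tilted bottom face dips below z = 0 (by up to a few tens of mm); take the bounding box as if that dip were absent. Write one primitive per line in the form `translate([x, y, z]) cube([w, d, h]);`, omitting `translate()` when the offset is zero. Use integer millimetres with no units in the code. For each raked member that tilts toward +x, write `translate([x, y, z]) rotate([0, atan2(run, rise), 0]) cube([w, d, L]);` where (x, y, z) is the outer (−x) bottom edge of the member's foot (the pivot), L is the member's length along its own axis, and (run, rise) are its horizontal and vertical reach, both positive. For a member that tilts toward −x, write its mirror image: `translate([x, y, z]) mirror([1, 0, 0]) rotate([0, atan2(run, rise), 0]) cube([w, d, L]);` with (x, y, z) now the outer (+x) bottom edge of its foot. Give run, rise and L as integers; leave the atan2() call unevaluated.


translate([270, 0, 648]) cube([80, 744, 58]);
translate([0, 109, 0]) rotate([0, atan2(270, 648), 0]) cube([33, 57, 702]);
translate([620, 109, 0]) mirror([1, 0, 0]) rotate([0, atan2(270, 648), 0]) cube([33, 57, 702]);
translate([0, 578, 0]) rotate([0, atan2(270, 648), 0]) cube([33, 57, 702]);
translate([620, 578, 0]) mirror([1, 0, 0]) rotate([0, atan2(270, 648), 0]) cube([33, 57, 702]);


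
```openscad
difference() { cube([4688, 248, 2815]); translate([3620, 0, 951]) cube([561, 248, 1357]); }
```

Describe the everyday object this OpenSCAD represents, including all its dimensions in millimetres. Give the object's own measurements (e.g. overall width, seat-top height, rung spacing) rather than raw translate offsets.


A wall 4688 mm long (x), 248 mm thick (y), 2815 mm tall, with a rectangular window opening cut through it. The opening is 561 mm wide and 1357 mm tall; its sill is at z = 951 mm and its near (−x) edge is 3620 mm from the wall's −x end. The opening passes through the full wall thickness.


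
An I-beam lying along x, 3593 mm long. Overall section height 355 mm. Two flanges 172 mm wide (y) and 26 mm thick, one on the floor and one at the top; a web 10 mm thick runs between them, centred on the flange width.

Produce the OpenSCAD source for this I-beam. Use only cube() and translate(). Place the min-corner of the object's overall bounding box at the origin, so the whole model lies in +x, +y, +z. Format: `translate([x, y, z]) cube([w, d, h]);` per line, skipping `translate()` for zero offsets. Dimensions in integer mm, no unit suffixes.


cube([3593, 172, 26]);
translate([0, 81, 26]) cube([3593, 10, 303]);
translate([0, 0, 329]) cube([3593, 172, 26]);


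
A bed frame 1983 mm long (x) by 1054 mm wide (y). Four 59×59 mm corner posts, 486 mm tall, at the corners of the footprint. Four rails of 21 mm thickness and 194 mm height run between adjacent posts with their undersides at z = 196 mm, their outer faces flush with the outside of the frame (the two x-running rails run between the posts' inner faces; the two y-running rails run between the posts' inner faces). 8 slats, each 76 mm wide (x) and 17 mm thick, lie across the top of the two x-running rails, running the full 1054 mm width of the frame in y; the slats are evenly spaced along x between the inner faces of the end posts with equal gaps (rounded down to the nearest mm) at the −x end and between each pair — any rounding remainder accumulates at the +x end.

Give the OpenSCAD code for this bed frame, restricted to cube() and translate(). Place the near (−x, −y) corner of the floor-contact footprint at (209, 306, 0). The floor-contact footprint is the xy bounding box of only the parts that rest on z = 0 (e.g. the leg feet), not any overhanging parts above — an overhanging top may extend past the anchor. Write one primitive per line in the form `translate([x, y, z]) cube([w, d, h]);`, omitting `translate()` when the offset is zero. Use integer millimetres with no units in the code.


translate([209, 306, 0]) cube([59, 59, 486]);
translate([209, 1301, 0]) cube([59, 59, 486]);
translate([2133, 306, 0]) cube([59, 59, 486]);
translate([2133, 1301, 0]) cube([59, 59, 486]);
translate([268, 306, 196]) cube([1865, 21, 194]);
translate([268, 1339, 196]) cube([1865, 21, 194]);
translate([209, 365, 196]) cube([21, 936, 194]);
translate([2171, 365, 196]) cube([21, 936, 194]);
translate([407, 306, 390]) cube([76, 1054, 17]);
translate([622, 306, 390]) cube([76, 1054, 17]);
translate([837, 306, 390]) cube([76, 1054, 17]);
translate([1052, 306, 390]) cube([76, 1054, 17]);
translate([1267, 306, 390]) cube([76, 1054, 17]);
translate([1482, 306, 390]) cube([76, 1054, 17]);
translate([1697, 306, 390]) cube([76, 1054, 17]);
translate([1912, 306, 390]) cube([76, 1054, 17]);


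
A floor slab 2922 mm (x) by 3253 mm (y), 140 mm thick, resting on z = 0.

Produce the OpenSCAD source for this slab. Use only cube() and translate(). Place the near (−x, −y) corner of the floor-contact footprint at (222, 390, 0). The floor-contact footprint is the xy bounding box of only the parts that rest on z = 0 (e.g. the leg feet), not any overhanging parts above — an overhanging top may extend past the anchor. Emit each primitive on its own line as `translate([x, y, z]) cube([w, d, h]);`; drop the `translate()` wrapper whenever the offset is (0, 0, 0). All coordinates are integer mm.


translate([222, 390, 0]) cube([2922, 3253, 140]);


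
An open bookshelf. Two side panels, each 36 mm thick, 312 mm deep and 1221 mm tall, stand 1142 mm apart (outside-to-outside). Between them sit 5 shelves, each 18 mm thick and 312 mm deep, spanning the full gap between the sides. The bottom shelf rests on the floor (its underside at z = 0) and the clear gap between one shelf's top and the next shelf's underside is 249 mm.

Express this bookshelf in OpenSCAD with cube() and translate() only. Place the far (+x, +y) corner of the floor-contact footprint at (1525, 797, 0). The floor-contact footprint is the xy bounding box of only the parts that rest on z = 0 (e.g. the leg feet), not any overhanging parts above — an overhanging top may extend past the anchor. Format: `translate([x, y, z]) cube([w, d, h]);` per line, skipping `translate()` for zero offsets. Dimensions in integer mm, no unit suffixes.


translate([383, 485, 0]) cube([36, 312, 1221]);
translate([1489, 485, 0]) cube([36, 312, 1221]);
translate([419, 485, 0]) cube([1070, 312, 18]);
translate([419, 485, 267]) cube([1070, 312, 18]);
translate([419, 485, 534]) cube([1070, 312, 18]);
translate([419, 485, 801]) cube([1070, 312, 18]);
translate([419, 485, 1068]) cube([1070, 312, 18]);


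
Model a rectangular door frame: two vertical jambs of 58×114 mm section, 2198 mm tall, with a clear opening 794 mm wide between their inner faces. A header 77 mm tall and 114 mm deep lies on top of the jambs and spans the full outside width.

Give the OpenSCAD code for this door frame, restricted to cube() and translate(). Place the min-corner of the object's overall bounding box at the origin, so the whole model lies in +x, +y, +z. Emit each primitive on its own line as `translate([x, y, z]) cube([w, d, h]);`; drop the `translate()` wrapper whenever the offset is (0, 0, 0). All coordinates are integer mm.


cube([58, 114, 2198]);
translate([852, 0, 0]) cube([58, 114, 2198]);
translate([0, 0, 2198]) cube([910, 114, 77]);


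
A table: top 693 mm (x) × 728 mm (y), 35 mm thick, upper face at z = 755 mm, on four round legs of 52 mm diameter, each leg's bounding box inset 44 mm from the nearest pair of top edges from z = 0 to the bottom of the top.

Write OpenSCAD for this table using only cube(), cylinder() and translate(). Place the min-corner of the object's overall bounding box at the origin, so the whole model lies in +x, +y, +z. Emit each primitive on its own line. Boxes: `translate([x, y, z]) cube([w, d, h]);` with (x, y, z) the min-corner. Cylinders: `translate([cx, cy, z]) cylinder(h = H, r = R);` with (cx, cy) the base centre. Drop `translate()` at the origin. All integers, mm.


translate([0, 0, 720]) cube([693, 728, 35]);
translate([70, 70, 0]) cylinder(h = 720, r = 26);
translate([623, 70, 0]) cylinder(h = 720, r = 26);
translate([70, 658, 0]) cylinder(h = 720, r = 26);
translate([623, 658, 0]) cylinder(h = 720, r = 26);


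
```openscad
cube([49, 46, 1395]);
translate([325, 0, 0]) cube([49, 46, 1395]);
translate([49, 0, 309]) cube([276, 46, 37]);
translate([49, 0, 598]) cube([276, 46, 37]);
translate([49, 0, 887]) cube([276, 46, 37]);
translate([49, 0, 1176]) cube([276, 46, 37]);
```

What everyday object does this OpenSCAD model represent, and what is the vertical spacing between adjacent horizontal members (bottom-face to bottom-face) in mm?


A ladder. The rung spacing is 289 mm.

Two tall 49×46 posts with 4 short bars between them — a ladder. Adjacent rungs sit at z = 309 and z = 598, so the spacing is 598 − 309 = 289 mm.


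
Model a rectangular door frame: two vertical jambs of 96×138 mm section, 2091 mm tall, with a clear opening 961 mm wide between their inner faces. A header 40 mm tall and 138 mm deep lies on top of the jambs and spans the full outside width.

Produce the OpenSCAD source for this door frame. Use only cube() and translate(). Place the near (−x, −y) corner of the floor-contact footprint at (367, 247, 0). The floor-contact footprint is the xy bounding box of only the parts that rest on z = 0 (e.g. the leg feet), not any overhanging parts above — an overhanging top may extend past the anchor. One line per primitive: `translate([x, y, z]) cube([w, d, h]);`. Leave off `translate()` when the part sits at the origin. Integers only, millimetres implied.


translate([367, 247, 0]) cube([96, 138, 2091]);
translate([1424, 247, 0]) cube([96, 138, 2091]);
translate([367, 247, 2091]) cube([1153, 138, 40]);


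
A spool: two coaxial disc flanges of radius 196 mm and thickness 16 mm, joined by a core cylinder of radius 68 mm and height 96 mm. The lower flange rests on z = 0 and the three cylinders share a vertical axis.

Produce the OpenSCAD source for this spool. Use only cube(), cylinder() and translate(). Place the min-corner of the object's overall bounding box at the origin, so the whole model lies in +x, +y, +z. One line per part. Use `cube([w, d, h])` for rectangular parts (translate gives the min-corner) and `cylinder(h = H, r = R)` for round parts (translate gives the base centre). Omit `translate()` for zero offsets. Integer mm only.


translate([196, 196, 0]) cylinder(h = 16, r = 196);
translate([196, 196, 16]) cylinder(h = 96, r = 68);
translate([196, 196, 112]) cylinder(h = 16, r = 196);


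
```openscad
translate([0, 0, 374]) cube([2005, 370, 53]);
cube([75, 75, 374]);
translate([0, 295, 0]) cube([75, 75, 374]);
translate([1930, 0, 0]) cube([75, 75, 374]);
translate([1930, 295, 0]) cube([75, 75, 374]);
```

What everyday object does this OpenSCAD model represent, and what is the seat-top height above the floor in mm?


A bench. The seat-top height is 427 mm.

A long slab on four corner posts — a bench. The slab sits at z = 374 with thickness 53, so the top is 374 + 53 = 427 mm.


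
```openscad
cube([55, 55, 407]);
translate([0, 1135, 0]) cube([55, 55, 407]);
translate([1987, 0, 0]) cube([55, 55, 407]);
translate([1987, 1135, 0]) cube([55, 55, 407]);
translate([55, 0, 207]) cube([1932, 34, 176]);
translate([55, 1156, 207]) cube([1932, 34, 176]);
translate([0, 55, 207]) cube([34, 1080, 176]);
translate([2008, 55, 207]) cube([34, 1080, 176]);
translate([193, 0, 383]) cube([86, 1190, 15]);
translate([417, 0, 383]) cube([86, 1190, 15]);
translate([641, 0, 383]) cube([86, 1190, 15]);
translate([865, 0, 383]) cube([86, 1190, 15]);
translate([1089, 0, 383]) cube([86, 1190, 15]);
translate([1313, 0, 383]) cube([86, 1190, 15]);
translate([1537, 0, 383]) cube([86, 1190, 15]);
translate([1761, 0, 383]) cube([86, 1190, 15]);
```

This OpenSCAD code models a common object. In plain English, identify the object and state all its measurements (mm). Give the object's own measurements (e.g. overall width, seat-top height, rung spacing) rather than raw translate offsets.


A bed frame 2042 mm long (x) by 1190 mm wide (y). Four 55×55 mm corner posts, 407 mm tall, at the corners of the footprint. Four rails of 34 mm thickness and 176 mm height run between adjacent posts with their undersides at z = 207 mm, their outer faces flush with the outside of the frame (the two x-running rails run between the posts' inner faces; the two y-running rails run between the posts' inner faces). 8 slats, each 86 mm wide (x) and 15 mm thick, lie across the top of the two x-running rails, running the full 1190 mm width of the frame in y; along x they sit between the end posts with a 138 mm gap after the −x posts and between neighbouring slats, leaving 140 mm before the +x posts.


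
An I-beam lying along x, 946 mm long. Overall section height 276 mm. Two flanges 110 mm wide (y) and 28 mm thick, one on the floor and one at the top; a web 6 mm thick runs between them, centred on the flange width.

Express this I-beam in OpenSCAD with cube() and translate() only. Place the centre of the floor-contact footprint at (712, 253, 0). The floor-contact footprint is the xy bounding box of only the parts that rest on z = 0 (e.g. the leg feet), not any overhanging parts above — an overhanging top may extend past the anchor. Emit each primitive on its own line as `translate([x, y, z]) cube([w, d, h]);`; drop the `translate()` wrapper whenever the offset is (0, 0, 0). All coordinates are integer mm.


translate([239, 198, 0]) cube([946, 110, 28]);
translate([239, 250, 28]) cube([946, 6, 220]);
translate([239, 198, 248]) cube([946, 110, 28]);


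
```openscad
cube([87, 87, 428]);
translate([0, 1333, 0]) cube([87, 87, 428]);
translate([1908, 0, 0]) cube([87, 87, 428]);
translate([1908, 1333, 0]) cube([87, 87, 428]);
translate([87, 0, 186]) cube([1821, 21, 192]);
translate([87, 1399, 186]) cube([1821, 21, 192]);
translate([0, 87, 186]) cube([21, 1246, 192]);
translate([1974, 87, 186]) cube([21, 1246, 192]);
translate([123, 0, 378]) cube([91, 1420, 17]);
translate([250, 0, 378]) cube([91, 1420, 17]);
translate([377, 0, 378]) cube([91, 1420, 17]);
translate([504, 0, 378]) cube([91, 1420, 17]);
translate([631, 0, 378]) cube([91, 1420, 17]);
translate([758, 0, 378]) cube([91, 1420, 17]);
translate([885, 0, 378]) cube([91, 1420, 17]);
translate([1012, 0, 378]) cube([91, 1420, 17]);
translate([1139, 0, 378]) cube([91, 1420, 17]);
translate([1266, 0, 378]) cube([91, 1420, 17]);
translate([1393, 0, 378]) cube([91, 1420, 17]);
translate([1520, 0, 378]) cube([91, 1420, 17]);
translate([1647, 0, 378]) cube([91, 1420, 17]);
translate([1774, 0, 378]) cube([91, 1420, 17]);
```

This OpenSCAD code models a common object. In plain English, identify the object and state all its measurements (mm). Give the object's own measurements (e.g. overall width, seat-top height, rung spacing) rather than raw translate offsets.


A bed frame 1995 mm long (x) by 1420 mm wide (y). Four 87×87 mm corner posts, 428 mm tall, at the corners of the footprint. Four rails of 21 mm thickness and 192 mm height run between adjacent posts with their undersides at z = 186 mm, their outer faces flush with the outside of the frame (the two x-running rails run between the posts' inner faces; the two y-running rails run between the posts' inner faces). 14 slats, each 91 mm wide (x) and 17 mm thick, lie across the top of the two x-running rails, running the full 1420 mm width of the frame in y; along x they sit between the end posts with a 36 mm gap after the −x posts and between neighbouring slats, leaving 43 mm before the +x posts.


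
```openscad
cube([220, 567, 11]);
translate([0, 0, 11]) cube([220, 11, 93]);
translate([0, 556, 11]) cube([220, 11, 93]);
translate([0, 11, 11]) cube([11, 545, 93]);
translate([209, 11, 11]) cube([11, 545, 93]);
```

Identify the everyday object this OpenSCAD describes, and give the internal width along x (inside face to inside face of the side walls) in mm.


An open box. The internal width is 198 mm.

A 220×567 base slab with four walls standing on it — an open box. The base is 220 mm wide and the walls are 11 mm thick, so the internal width is 220 − 2 × 11 = 198 mm.


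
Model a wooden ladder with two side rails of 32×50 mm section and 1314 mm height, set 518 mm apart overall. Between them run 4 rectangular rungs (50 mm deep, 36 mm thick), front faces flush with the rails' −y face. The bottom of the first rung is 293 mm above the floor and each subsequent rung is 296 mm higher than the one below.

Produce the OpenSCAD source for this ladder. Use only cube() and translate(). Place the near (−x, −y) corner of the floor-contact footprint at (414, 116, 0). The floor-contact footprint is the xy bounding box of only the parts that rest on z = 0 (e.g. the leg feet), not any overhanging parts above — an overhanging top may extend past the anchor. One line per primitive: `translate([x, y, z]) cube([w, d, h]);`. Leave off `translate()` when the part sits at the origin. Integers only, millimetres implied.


translate([414, 116, 0]) cube([32, 50, 1314]);
translate([900, 116, 0]) cube([32, 50, 1314]);
translate([446, 116, 293]) cube([454, 50, 36]);
translate([446, 116, 589]) cube([454, 50, 36]);
translate([446, 116, 885]) cube([454, 50, 36]);
translate([446, 116, 1181]) cube([454, 50, 36]);


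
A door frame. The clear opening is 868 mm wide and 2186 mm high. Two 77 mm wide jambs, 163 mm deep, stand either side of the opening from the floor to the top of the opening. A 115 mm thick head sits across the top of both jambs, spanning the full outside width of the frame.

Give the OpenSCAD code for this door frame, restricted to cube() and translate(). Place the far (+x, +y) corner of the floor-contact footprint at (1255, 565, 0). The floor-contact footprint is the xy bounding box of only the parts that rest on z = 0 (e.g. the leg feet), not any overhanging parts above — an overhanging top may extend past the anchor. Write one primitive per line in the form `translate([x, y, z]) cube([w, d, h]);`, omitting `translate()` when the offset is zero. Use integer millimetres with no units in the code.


translate([233, 402, 0]) cube([77, 163, 2186]);
translate([1178, 402, 0]) cube([77, 163, 2186]);
translate([233, 402, 2186]) cube([1022, 163, 115]);


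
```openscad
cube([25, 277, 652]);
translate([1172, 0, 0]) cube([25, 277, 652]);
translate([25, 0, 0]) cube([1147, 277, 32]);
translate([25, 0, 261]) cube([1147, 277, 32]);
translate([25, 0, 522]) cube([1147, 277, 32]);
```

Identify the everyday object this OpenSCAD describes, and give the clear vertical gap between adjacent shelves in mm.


A bookshelf. The clear shelf gap is 229 mm.

Two tall side panels with 3 horizontal boards between them — a bookshelf. The first two shelf undersides are at z = 0 and z = 261; with shelf thickness 32, the clear gap is 261 − 0 − 32 = 229 mm.


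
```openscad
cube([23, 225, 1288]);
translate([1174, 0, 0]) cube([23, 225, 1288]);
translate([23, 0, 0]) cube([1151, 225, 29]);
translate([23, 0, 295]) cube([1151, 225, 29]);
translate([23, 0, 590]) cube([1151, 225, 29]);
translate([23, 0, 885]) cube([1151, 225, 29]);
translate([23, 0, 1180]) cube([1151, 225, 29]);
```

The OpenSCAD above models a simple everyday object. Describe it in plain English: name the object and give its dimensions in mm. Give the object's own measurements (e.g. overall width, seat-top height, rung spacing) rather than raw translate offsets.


An open bookshelf. Two side panels, each 23 mm thick, 225 mm deep and 1288 mm tall, stand 1197 mm apart (outside-to-outside). Between them sit 5 shelves, each 29 mm thick and 225 mm deep, spanning the full gap between the sides. The bottom shelf rests on the floor (its underside at z = 0) and the clear gap between one shelf's top and the next shelf's underside is 266 mm.


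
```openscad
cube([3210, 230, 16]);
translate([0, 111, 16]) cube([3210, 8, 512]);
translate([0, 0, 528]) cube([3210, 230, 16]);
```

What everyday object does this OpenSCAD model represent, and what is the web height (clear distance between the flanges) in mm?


An I-beam. The web height is 512 mm.

Two wide flanges with a thin centred web — an I-beam. Overall 544 mm minus two 16 mm flanges gives a web of 544 − 2·16 = 512 mm.


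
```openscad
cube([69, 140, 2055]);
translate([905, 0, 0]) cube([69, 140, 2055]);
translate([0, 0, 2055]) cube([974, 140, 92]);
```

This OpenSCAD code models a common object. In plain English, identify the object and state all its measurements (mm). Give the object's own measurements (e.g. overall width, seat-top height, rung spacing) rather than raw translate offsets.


A door frame. The clear opening is 836 mm wide and 2055 mm high. Two 69 mm wide jambs, 140 mm deep, stand either side of the opening from the floor to the top of the opening. A 92 mm thick head sits across the top of both jambs, spanning the full outside width of the frame.


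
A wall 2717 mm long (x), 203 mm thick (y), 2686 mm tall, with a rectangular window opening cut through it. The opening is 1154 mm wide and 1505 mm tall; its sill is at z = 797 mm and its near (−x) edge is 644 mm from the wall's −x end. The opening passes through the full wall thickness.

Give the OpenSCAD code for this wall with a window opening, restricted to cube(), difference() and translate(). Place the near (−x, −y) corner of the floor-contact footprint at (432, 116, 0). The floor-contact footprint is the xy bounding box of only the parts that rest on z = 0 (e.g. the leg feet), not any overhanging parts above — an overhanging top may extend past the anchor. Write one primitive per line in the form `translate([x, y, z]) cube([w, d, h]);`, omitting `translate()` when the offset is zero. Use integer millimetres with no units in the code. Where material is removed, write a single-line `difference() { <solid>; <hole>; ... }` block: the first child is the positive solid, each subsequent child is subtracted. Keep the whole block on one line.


difference() { translate([432, 116, 0]) cube([2717, 203, 2686]); translate([1076, 116, 797]) cube([1154, 203, 1505]); }


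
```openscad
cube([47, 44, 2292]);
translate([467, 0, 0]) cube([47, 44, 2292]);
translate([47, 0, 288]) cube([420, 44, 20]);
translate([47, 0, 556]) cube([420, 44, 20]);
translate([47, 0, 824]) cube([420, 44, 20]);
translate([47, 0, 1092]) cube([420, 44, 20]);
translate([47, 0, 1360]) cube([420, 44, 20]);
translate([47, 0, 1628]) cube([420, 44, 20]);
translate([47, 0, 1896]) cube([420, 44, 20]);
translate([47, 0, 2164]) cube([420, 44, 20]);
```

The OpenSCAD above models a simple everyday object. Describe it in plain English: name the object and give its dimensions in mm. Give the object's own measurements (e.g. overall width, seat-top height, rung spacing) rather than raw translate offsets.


A straight ladder. Two 47×44 mm vertical rails, 2292 mm tall, stand 514 mm apart (outside-to-outside) with their front faces coplanar on the −y side. 8 rungs, each 44 mm deep and 20 mm tall, span between the inner faces of the rails, front faces flush with the rails. The lowest rung's underside is at z = 288 mm and rungs are spaced 268 mm apart (underside to underside).


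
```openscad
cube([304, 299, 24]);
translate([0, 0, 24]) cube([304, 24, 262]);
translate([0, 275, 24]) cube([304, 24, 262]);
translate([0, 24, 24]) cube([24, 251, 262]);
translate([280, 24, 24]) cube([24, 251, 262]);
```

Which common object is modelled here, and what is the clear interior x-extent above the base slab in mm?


An open box. The internal width is 256 mm.

A 304×299 base slab with four walls standing on it — an open box. The base is 304 mm wide and the walls are 24 mm thick, so the internal width is 304 − 2 × 24 = 256 mm.


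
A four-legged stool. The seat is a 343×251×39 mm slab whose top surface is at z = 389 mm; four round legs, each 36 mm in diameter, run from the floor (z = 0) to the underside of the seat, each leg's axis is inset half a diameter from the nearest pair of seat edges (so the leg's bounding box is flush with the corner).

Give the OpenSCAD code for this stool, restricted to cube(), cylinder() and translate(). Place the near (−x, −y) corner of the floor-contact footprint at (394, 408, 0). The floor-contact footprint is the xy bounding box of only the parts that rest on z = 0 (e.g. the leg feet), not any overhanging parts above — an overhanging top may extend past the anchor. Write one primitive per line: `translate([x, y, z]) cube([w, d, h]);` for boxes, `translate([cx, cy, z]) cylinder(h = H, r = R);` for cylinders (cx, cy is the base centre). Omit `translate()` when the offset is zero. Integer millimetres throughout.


// leg_h = 389 - 39 = 350
translate([394, 408, 350]) cube([343, 251, 39]);
translate([412, 426, 0]) cylinder(h = 350, r = 18);
translate([719, 426, 0]) cylinder(h = 350, r = 18);
translate([412, 641, 0]) cylinder(h = 350, r = 18);
translate([719, 641, 0]) cylinder(h = 350, r = 18);


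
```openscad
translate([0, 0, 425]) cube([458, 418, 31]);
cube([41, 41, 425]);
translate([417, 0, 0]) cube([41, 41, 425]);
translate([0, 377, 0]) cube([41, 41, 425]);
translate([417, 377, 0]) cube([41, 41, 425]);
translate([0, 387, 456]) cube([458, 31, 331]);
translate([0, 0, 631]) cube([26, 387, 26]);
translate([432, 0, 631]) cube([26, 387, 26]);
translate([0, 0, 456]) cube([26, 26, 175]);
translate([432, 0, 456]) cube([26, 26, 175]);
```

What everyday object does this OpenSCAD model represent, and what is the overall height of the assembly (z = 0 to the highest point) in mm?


A chair. The overall height is 787 mm.

A slab on four corner posts with a tall panel at the back — a chair. The seat slab sits at z = 425 with thickness 31, and the 331 mm backrest starts at the seat top, so the overall height is 425 + 31 + 331 = 787 mm.


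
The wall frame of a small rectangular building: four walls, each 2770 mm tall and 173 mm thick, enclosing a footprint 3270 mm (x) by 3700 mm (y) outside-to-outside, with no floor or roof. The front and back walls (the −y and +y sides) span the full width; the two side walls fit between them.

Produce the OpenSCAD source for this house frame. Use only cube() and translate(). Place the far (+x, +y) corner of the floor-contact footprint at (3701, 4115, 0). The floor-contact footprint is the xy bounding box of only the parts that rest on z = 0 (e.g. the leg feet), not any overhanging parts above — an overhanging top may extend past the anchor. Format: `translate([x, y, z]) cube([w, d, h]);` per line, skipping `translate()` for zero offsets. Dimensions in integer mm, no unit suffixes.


translate([431, 415, 0]) cube([3270, 173, 2770]);
translate([431, 3942, 0]) cube([3270, 173, 2770]);
translate([431, 588, 0]) cube([173, 3354, 2770]);
translate([3528, 588, 0]) cube([173, 3354, 2770]);


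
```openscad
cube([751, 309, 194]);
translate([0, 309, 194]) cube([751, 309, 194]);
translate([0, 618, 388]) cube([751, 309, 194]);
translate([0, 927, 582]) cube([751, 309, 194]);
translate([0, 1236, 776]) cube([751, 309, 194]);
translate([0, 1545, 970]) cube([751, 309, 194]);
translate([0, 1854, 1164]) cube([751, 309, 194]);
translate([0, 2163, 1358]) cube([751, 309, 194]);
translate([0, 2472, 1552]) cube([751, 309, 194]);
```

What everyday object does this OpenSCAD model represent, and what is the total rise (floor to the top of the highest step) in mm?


A staircase. The total rise is 1746 mm.

9 identical blocks, each offset up and back from the previous — a staircase. Each step is 194 mm tall and there are 9 of them, so the total rise is 9 × 194 = 1746 mm.


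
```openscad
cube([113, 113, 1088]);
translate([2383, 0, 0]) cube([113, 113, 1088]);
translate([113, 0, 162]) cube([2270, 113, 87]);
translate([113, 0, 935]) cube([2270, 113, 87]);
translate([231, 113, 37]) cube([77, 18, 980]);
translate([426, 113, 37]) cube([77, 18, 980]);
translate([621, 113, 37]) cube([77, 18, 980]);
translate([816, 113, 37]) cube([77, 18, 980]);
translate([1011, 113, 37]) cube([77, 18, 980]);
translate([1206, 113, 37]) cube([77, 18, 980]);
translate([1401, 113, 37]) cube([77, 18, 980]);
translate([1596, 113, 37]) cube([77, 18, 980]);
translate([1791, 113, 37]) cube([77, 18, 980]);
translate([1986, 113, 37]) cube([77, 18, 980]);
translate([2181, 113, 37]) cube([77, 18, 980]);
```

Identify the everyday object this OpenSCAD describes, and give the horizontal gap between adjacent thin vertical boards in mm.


A fence section. The picket gap is 118 mm.

Two posts, two rails, 11 pickets — a fence section. Span 2270 mm holds 11 pickets of 77 mm with 12 equal gaps: ⌊(2270 − 11·77) / 12⌋ = 118 mm.


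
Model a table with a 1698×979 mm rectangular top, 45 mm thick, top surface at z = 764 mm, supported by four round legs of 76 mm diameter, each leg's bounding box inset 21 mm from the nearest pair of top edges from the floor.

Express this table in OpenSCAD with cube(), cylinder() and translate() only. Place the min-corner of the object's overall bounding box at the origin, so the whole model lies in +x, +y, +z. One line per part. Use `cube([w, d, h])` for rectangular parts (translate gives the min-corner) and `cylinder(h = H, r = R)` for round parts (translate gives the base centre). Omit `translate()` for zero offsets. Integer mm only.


translate([0, 0, 719]) cube([1698, 979, 45]);
translate([59, 59, 0]) cylinder(h = 719, r = 38);
translate([1639, 59, 0]) cylinder(h = 719, r = 38);
translate([59, 920, 0]) cylinder(h = 719, r = 38);
translate([1639, 920, 0]) cylinder(h = 719, r = 38);


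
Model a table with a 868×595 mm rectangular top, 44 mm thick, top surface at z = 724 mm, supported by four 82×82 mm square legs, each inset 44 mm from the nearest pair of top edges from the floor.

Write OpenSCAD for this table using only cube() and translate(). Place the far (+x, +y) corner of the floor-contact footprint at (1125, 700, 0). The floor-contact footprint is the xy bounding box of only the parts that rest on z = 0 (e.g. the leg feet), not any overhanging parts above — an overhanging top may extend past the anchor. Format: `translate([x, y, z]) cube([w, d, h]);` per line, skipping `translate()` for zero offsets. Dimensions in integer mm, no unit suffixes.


// leg_h = 724 - 44 = 680
translate([301, 149, 680]) cube([868, 595, 44]);
translate([345, 193, 0]) cube([82, 82, 680]);
translate([1043, 193, 0]) cube([82, 82, 680]);
translate([345, 618, 0]) cube([82, 82, 680]);
translate([1043, 618, 0]) cube([82, 82, 680]);


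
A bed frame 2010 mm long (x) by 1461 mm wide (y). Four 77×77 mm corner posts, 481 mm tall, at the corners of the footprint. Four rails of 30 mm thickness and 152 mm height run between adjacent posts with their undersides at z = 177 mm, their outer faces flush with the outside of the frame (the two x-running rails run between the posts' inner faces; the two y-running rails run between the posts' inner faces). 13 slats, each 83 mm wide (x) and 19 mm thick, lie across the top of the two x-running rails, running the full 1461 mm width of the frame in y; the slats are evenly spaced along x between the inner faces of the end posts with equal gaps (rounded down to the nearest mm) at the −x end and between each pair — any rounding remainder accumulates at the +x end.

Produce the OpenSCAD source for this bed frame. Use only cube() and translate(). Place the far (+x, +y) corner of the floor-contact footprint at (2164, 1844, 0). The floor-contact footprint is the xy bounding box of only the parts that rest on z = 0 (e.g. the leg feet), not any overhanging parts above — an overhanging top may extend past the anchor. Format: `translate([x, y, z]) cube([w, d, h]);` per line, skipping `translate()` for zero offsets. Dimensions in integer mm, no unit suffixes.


// slat z = rail_z + rail_h = 177 + 152 = 329
// slat gap = ⌊(1856 − 13·83) / 14⌋ = 55
translate([154, 383, 0]) cube([77, 77, 481]);
translate([154, 1767, 0]) cube([77, 77, 481]);
translate([2087, 383, 0]) cube([77, 77, 481]);
translate([2087, 1767, 0]) cube([77, 77, 481]);
translate([231, 383, 177]) cube([1856, 30, 152]);
translate([231, 1814, 177]) cube([1856, 30, 152]);
translate([154, 460, 177]) cube([30, 1307, 152]);
translate([2134, 460, 177]) cube([30, 1307, 152]);
translate([286, 383, 329]) cube([83, 1461, 19]);
translate([424, 383, 329]) cube([83, 1461, 19]);
translate([562, 383, 329]) cube([83, 1461, 19]);
translate([700, 383, 329]) cube([83, 1461, 19]);
translate([838, 383, 329]) cube([83, 1461, 19]);
translate([976, 383, 329]) cube([83, 1461, 19]);
translate([1114, 383, 329]) cube([83, 1461, 19]);
translate([1252, 383, 329]) cube([83, 1461, 19]);
translate([1390, 383, 329]) cube([83, 1461, 19]);
translate([1528, 383, 329]) cube([83, 1461, 19]);
translate([1666, 383, 329]) cube([83, 1461, 19]);
translate([1804, 383, 329]) cube([83, 1461, 19]);
translate([1942, 383, 329]) cube([83, 1461, 19]);


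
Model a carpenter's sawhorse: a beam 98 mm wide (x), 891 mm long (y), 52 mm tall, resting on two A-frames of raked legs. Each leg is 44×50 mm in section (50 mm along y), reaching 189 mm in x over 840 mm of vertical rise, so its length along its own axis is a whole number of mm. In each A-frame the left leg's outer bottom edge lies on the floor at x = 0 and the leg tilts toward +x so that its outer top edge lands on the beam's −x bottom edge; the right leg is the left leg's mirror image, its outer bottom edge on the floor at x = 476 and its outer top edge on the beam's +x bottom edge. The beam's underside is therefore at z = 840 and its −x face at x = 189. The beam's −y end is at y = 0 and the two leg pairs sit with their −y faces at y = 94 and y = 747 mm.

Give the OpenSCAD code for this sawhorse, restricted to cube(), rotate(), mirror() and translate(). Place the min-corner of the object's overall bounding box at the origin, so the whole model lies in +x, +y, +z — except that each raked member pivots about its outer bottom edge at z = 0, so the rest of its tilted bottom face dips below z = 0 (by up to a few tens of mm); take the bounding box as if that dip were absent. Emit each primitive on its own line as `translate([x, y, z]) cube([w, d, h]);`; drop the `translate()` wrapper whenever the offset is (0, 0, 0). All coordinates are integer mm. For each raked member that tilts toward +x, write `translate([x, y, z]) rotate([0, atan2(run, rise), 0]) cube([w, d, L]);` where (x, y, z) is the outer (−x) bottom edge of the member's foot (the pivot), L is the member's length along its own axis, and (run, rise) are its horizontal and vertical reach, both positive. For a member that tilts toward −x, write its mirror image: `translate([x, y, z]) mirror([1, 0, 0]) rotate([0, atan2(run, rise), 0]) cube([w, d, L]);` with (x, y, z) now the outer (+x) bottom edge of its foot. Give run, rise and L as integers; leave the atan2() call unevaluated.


translate([189, 0, 840]) cube([98, 891, 52]);
translate([0, 94, 0]) rotate([0, atan2(189, 840), 0]) cube([44, 50, 861]);
translate([476, 94, 0]) mirror([1, 0, 0]) rotate([0, atan2(189, 840), 0]) cube([44, 50, 861]);
translate([0, 747, 0]) rotate([0, atan2(189, 840), 0]) cube([44, 50, 861]);
translate([476, 747, 0]) mirror([1, 0, 0]) rotate([0, atan2(189, 840), 0]) cube([44, 50, 861]);
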